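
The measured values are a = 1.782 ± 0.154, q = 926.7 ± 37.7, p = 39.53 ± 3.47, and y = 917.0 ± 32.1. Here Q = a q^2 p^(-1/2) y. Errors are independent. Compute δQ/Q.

For a monomial Q ∝ a, q^2, p^(-1/2), y, fractional errors add in quadrature:
  (1·δa/a)² = (1×0.0864)² = 0.00747;  (2·δq/q)² = (2×0.0407)² = 0.00662;  (−½·δp/p)² = (-0.5×0.0878)² = 0.00193;  (1·δy/y)² = (1×0.0350)² = 0.00123
δQ/Q = √(0.0172) = 0.131

0.131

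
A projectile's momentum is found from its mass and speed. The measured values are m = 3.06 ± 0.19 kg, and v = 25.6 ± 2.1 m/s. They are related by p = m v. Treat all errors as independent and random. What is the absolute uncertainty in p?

p is a product of powers, so relative uncertainties combine in quadrature:
  (1·δm/m)² = (1×0.0621)² = 0.00386;  (1·δv/v)² = (1×0.0820)² = 0.00673
δp/p = √(0.0106) = 0.103
p = 78.3 kg·m/s, so δp = 0.103 × 78.3 = 8.06 kg·m/s.

8.06 kg·m/s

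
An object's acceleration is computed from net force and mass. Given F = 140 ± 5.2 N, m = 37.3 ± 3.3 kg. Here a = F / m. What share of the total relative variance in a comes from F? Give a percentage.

(δa/a)² = (1·δF/F)² + (-1·δm/m)²
  F term: (1×0.0371)² = 0.00138
  m term: (-1×0.0885)² = 0.00783
Total = 0.00921. Share from F = 0.00138/0.00921 = 0.150.

15.0%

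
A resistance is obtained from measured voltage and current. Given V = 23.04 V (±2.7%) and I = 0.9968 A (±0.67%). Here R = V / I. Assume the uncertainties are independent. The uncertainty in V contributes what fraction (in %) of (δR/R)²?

(δR/R)² = (1·δV/V)² + (-1·δI/I)²
  V term: (1×0.0270)² = 0.000729
  I term: (-1×0.00670)² = 4.49e-05
Total = 0.000774. Share from V = 0.000729/0.000774 = 0.942.

94.2%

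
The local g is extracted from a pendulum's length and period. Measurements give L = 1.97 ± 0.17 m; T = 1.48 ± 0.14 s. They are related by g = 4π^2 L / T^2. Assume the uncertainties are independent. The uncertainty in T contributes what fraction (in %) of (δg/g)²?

82.8%

(δg/g)² = (1·δL/L)² + (-2·δT/T)²
  L term: (1×0.0863)² = 0.00745
  T term: (-2×0.0946)² = 0.0358
Total = 0.0432. Share from T = 0.0358/0.0432 = 0.828.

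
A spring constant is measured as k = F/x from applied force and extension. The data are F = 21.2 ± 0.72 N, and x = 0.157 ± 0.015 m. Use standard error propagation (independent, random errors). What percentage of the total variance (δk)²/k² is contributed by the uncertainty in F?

11.2%

(δk/k)² = (1·δF/F)² + (-1·δx/x)²
  F term: (1×0.0340)² = 0.00115
  x term: (-1×0.0955)² = 0.00913
Total = 0.0103. Share from F = 0.00115/0.0103 = 0.112.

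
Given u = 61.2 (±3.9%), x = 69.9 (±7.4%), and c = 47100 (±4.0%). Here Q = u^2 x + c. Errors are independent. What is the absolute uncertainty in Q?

Let p = u^2·x = 2.62e+05. δp/p = √((2·δu/u)² + (1·δx/x)²) = √(0.00608 + 0.00548) = 0.108, so δp = 28100.
Q = p + c: δQ = √(δp² + δc²) = √(7.92e+08 + 3.55e+06) = 28200

28200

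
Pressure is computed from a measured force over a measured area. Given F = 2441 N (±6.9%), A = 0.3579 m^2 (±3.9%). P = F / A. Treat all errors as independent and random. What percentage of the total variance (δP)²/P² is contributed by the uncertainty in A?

(δP/P)² = (1·δF/F)² + (-1·δA/A)²
  F term: (1×0.0690)² = 0.00476
  A term: (-1×0.0390)² = 0.00152
Total = 0.00628. Share from A = 0.00152/0.00628 = 0.242.

24.2%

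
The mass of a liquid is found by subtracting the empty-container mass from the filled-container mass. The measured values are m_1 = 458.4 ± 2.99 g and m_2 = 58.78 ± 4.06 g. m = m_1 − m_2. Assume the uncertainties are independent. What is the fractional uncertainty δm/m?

Each term contributes (cᵢ δxᵢ)² to (δm)²:
  (δm_1)² = 8.94;  (δm_2)² = 16.5
δm = √(25.4) = 5.04 g
m = 399.6 g, so δm/m = 5.04/399.6 = 0.0126.

0.0126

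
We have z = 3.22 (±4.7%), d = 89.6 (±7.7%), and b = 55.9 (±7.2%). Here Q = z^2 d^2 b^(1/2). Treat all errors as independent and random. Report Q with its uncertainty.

(6.22 ± 1.14) × 10^5

For a monomial Q ∝ z^2, d^2, b^(1/2), fractional errors add in quadrature:
  (2·δz/z)² = (2×0.0470)² = 0.00884;  (2·δd/d)² = (2×0.0770)² = 0.0237;  (½·δb/b)² = (0.5×0.0720)² = 0.00130
δQ/Q = √(0.0338) = 0.184
Q = 6.22e+05, so δQ = 0.184 × 6.22e+05 = 1.14e+05.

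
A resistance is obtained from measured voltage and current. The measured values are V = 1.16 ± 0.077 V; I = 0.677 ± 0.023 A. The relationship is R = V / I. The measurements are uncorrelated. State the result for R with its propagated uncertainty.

R is a product of powers, so relative uncertainties combine in quadrature:
  (1·δV/V)² = (1×0.0664)² = 0.00441;  (-1·δI/I)² = (-1×0.0340)² = 0.00115
δR/R = √(0.00556) = 0.0746
R = 1.71 Ω, so δR = 0.0746 × 1.71 = 0.128 Ω.

1.71 ± 0.128 Ω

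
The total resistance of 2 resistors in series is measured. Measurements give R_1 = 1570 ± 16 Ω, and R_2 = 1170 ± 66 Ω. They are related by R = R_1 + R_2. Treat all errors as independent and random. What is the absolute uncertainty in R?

Sums and differences: (δR)² = Σ (cᵢ δxᵢ)².
  (δR_1)² = 256;  (δR_2)² = 4360
δR = √(4610) = 67.9 Ω

67.9 Ω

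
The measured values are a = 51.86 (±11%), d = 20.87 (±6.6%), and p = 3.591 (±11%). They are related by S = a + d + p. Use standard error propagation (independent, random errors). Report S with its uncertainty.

76.32 ± 5.88

For a sum/difference, combine absolute errors in quadrature:
  (δa)² = 32.5;  (δd)² = 1.90;  (δp)² = 0.156
δS = √(34.6) = 5.88
S = 76.32.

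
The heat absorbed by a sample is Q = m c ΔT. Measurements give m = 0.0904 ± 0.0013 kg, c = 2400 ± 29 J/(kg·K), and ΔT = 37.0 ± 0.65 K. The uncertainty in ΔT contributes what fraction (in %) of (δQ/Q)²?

46.7%

(δQ/Q)² = (1·δm/m)² + (1·δc/c)² + (1·δΔT/ΔT)²
  m term: (1×0.0144)² = 0.000207
  c term: (1×0.0121)² = 0.000146
  ΔT term: (1×0.0176)² = 0.000309
Total = 0.000661. Share from ΔT = 0.000309/0.000661 = 0.467.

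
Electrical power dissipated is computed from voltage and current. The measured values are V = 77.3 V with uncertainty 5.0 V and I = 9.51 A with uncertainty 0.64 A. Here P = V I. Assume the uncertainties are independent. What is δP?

68.6 W

Since P is a product/quotient, work with relative uncertainties:
  (1·δV/V)² = (1×0.0647)² = 0.00418;  (1·δI/I)² = (1×0.0673)² = 0.00453
δP/P = √(0.00871) = 0.0933
P = 735 W, so δP = 0.0933 × 735 = 68.6 W.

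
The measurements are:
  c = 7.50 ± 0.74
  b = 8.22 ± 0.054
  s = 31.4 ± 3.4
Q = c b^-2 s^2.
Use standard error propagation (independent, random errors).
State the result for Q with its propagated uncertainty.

109 ± 26.1

Each factor contributes (exponent × relative error)² to (δQ/Q)²:
  (1·δc/c)² = (1×0.0987)² = 0.00974;  (-2·δb/b)² = (-2×0.00657)² = 0.000173;  (2·δs/s)² = (2×0.108)² = 0.0469
δQ/Q = √(0.0568) = 0.238
Q = 109, so δQ = 0.238 × 109 = 26.1.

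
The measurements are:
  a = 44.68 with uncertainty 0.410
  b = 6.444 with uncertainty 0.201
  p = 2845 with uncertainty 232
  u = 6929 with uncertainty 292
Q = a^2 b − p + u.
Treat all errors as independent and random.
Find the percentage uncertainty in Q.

Let w = a^2·b = 12860. δw/w = √((2·δa/a)² + (1·δb/b)²) = √(0.000337 + 0.000973) = 0.0362, so δw = 466.
Q = w − p + u: δQ = √(δw² + δp² + δu²) = √(2.17e+05 + 53800 + 85300) = 597
Q = 16950, so δQ/Q = 597/16950 = 0.0352.

3.52%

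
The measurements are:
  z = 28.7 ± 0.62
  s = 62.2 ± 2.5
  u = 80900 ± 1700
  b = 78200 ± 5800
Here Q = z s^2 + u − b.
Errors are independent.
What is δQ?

Let p = z·s^2 = 1.11e+05. δp/p = √((1·δz/z)² + (2·δs/s)²) = √(0.000467 + 0.00646) = 0.0832, so δp = 9240.
Q = p + u − b: δQ = √(δp² + δu² + δb²) = √(8.54e+07 + 2.89e+06 + 3.36e+07) = 11000

11000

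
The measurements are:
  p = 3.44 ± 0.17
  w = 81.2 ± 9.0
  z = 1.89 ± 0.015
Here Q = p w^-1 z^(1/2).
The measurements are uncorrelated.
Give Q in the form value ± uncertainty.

Products/powers → add relative errors in quadrature, weighted by exponent:
  (1·δp/p)² = (1×0.0494)² = 0.00244;  (-1·δw/w)² = (-1×0.111)² = 0.0123;  (½·δz/z)² = (0.5×0.00794)² = 1.57e-05
δQ/Q = √(0.0147) = 0.121
Q = 0.0582, so δQ = 0.121 × 0.0582 = 0.00707.

0.0582 ± 0.00707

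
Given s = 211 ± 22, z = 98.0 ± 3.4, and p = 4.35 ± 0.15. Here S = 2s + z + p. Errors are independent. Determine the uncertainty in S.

Sums and differences: (δS)² = Σ (cᵢ δxᵢ)².
  (2·δs)² = 1940;  (δz)² = 11.6;  (δp)² = 0.0225
δS = √(1950) = 44.1

44.1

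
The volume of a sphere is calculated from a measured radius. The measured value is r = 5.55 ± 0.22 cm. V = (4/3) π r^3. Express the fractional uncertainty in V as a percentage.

11.9%

V ∝ r^3, so δV/V = |3| · δr/r = 3 × 0.0396 = 0.119.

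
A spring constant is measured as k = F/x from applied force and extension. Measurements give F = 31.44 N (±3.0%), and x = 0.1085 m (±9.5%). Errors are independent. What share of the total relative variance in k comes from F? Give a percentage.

(δk/k)² = (1·δF/F)² + (-1·δx/x)²
  F term: (1×0.0300)² = 0.000900
  x term: (-1×0.0950)² = 0.00903
Total = 0.00992. Share from F = 0.000900/0.00992 = 0.0907.

9.07%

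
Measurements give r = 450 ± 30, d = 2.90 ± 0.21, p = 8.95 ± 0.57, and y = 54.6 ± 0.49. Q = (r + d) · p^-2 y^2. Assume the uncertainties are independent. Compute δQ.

Let u = r + d = 453. δu = √(δr² + δd²) = √(900 + 0.0441) = 30.0, so δu/u = 0.0662.
Q is then a monomial in u, p, y:
δQ/Q = √((δu/u)² + (-2·δp/p)² + (2·δy/y)²) = √(0.00439 + 0.0162 + 0.000322) = 0.145
Q = 16900, so δQ = 0.145 × 16900 = 2440.

2440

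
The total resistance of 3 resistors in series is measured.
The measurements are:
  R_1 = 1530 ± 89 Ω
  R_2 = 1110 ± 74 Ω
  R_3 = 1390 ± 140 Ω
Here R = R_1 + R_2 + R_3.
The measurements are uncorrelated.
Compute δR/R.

0.0451

Sums and differences: (δR)² = Σ (cᵢ δxᵢ)².
  (δR_1)² = 7920;  (δR_2)² = 5480;  (δR_3)² = 19600
δR = √(33000) = 182 Ω
R = 4030 Ω, so δR/R = 182/4030 = 0.0451.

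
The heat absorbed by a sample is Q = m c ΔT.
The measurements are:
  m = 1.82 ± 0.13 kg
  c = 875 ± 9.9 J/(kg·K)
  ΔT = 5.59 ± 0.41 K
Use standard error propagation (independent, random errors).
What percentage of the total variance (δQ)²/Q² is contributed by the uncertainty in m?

(δQ/Q)² = (1·δm/m)² + (1·δc/c)² + (1·δΔT/ΔT)²
  m term: (1×0.0714)² = 0.00510
  c term: (1×0.0113)² = 0.000128
  ΔT term: (1×0.0733)² = 0.00538
Total = 0.0106. Share from m = 0.00510/0.0106 = 0.481.

48.1%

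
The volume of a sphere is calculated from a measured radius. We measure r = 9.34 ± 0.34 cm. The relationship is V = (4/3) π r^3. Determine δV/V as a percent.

V is a product of powers, so relative uncertainties combine in quadrature:
  (3·δr/r)² = (3×0.0364)² = 0.0119
δV/V = √(0.0119) = 0.109

10.9%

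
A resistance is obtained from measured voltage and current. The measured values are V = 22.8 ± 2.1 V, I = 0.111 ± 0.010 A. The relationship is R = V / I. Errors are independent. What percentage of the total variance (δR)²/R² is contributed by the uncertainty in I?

48.9%

(δR/R)² = (1·δV/V)² + (-1·δI/I)²
  V term: (1×0.0921)² = 0.00848
  I term: (-1×0.0901)² = 0.00812
Total = 0.0166. Share from I = 0.00812/0.0166 = 0.489.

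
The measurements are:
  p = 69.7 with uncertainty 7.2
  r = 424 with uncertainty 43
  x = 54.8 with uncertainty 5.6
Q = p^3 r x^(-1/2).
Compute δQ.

6.4e+06

Since Q is a product/quotient, work with relative uncertainties:
  (3·δp/p)² = (3×0.103)² = 0.0960;  (1·δr/r)² = (1×0.101)² = 0.0103;  (−½·δx/x)² = (-0.5×0.102)² = 0.00261
δQ/Q = √(0.109) = 0.330
Q = 1.94e+07, so δQ = 0.330 × 1.94e+07 = 6.4e+06.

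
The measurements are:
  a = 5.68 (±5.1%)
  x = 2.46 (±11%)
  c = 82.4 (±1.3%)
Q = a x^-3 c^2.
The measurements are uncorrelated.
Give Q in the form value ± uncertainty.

Each factor contributes (exponent × relative error)² to (δQ/Q)²:
  (1·δa/a)² = (1×0.0510)² = 0.00260;  (-3·δx/x)² = (-3×0.110)² = 0.109;  (2·δc/c)² = (2×0.0130)² = 0.000676
δQ/Q = √(0.112) = 0.335
Q = 2590, so δQ = 0.335 × 2590 = 868.

2590 ± 868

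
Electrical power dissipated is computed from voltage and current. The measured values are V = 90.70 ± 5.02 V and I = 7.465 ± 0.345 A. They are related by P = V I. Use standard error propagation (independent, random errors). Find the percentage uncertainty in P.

7.21%

Since P is a product/quotient, work with relative uncertainties:
  (1·δV/V)² = (1×0.0553)² = 0.00306;  (1·δI/I)² = (1×0.0462)² = 0.00214
δP/P = √(0.00520) = 0.0721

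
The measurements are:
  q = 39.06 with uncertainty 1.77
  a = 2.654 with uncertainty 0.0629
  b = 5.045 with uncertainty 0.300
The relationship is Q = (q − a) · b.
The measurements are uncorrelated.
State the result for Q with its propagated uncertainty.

Let u = q − a = 36.41. δu = √(δq² + δa²) = √(3.13 + 0.00396) = 1.77, so δu/u = 0.0486.
Q is then a monomial in u, b:
δQ/Q = √((δu/u)² + (1·δb/b)²) = √(0.00237 + 0.00354) = 0.0768
Q = 183.7, so δQ = 0.0768 × 183.7 = 14.1.

183.7 ± 14.1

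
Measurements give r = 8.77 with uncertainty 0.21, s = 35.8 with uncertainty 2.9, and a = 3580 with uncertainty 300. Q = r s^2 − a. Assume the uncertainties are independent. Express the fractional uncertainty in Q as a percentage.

24.3%

Let p = r·s^2 = 11200. δp/p = √((1·δr/r)² + (2·δs/s)²) = √(0.000573 + 0.0262) = 0.164, so δp = 1840.
Q = p − a: δQ = √(δp² + δa²) = √(3.39e+06 + 90000) = 1870
Q = 7660, so δQ/Q = 1870/7660 = 0.243.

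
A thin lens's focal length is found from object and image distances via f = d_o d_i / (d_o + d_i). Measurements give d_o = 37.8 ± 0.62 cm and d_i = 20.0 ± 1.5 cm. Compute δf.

∂f/∂d_o = (d_i/(d_o+d_i))² = 0.120;  ∂f/∂d_i = (d_o/(d_o+d_i))² = 0.428
δf = √((∂f/∂d_o · δd_o)² + (∂f/∂d_i · δd_i)²) = √(0.00551 + 0.412) = 0.646 cm

0.646 cm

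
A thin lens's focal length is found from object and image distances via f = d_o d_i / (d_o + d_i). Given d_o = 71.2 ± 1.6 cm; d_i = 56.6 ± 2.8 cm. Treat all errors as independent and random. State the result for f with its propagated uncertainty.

31.5 ± 0.924 cm

∂f/∂d_o = (d_i/(d_o+d_i))² = 0.196;  ∂f/∂d_i = (d_o/(d_o+d_i))² = 0.310
δf = √((∂f/∂d_o · δd_o)² + (∂f/∂d_i · δd_i)²) = √(0.0985 + 0.755) = 0.924 cm
f = 31.5 cm.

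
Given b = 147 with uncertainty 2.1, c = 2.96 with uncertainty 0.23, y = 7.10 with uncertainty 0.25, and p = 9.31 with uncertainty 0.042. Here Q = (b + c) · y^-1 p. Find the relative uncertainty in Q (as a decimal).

Let u = b + c = 150. δu = √(δb² + δc²) = √(4.41 + 0.0529) = 2.11, so δu/u = 0.0141.
Q is then a monomial in u, y, p:
δQ/Q = √((δu/u)² + (-1·δy/y)² + (1·δp/p)²) = √(0.000198 + 0.00124 + 2.04e-05) = 0.0382

0.0382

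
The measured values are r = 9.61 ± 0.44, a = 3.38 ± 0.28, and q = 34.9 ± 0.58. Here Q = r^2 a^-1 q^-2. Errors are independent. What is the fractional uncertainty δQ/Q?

0.128

Since Q is a product/quotient, work with relative uncertainties:
  (2·δr/r)² = (2×0.0458)² = 0.00839;  (-1·δa/a)² = (-1×0.0828)² = 0.00686;  (-2·δq/q)² = (-2×0.0166)² = 0.00110
δQ/Q = √(0.0164) = 0.128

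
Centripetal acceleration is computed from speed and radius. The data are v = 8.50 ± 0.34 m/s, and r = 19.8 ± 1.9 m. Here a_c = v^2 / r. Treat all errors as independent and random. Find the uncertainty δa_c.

Each factor contributes (exponent × relative error)² to (δa_c/a_c)²:
  (2·δv/v)² = (2×0.0400)² = 0.00640;  (-1·δr/r)² = (-1×0.0960)² = 0.00921
δa_c/a_c = √(0.0156) = 0.125
a_c = 3.65 m/s^2, so δa_c = 0.125 × 3.65 = 0.456 m/s^2.

0.456 m/s^2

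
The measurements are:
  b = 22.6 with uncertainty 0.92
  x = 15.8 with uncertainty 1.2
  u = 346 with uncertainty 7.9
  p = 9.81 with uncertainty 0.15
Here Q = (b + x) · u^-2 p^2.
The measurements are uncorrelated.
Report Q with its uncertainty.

0.0309 ± 0.00209

Let w = b + x = 38.4. δw = √(δb² + δx²) = √(0.846 + 1.44) = 1.51, so δw/w = 0.0394.
Q is then a monomial in w, u, p:
δQ/Q = √((δw/w)² + (-2·δu/u)² + (2·δp/p)²) = √(0.00155 + 0.00209 + 0.000935) = 0.0676
Q = 0.0309, so δQ = 0.0676 × 0.0309 = 0.00209.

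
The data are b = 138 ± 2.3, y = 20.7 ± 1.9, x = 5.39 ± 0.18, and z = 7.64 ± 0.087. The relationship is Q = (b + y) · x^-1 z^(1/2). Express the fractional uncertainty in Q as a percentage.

3.87%

Let u = b + y = 159. δu = √(δb² + δy²) = √(5.29 + 3.61) = 2.98, so δu/u = 0.0188.
Q is then a monomial in u, x, z:
δQ/Q = √((δu/u)² + (-1·δx/x)² + (½·δz/z)²) = √(0.000353 + 0.00112 + 3.24e-05) = 0.0387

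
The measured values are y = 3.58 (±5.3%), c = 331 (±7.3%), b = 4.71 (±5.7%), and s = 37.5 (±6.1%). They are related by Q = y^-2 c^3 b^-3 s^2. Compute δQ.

Relative error in a monomial: (δQ/Q)² = Σ (nᵢ · δxᵢ/xᵢ)².
  (-2·δy/y)² = (-2×0.0530)² = 0.0112;  (3·δc/c)² = (3×0.0730)² = 0.0480;  (-3·δb/b)² = (-3×0.0570)² = 0.0292;  (2·δs/s)² = (2×0.0610)² = 0.0149
δQ/Q = √(0.103) = 0.321
Q = 3.81e+07, so δQ = 0.321 × 3.81e+07 = 1.22e+07.

1.22e+07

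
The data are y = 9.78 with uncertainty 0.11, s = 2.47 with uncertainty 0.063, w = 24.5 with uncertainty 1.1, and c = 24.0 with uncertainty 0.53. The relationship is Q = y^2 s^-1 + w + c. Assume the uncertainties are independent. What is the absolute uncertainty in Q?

Let p = y^2·s^-1 = 38.7. δp/p = √((2·δy/y)² + (-1·δs/s)²) = √(0.000506 + 0.000651) = 0.0340, so δp = 1.32.
Q = p + w + c: δQ = √(δp² + δw² + δc²) = √(1.73 + 1.21 + 0.281) = 1.80

1.80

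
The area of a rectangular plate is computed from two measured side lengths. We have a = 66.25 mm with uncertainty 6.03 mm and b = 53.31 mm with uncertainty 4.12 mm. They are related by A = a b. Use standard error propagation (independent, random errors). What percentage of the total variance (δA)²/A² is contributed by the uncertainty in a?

(δA/A)² = (1·δa/a)² + (1·δb/b)²
  a term: (1×0.0910)² = 0.00828
  b term: (1×0.0773)² = 0.00597
Total = 0.0143. Share from a = 0.00828/0.0143 = 0.581.

58.1%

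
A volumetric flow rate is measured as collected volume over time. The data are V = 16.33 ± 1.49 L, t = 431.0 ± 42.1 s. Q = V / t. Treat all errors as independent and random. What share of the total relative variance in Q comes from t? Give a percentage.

(δQ/Q)² = (1·δV/V)² + (-1·δt/t)²
  V term: (1×0.0912)² = 0.00833
  t term: (-1×0.0977)² = 0.00954
Total = 0.0179. Share from t = 0.00954/0.0179 = 0.534.

53.4%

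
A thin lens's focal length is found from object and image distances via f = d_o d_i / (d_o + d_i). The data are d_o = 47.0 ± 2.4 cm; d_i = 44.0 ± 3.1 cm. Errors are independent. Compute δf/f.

∂f/∂d_o = (d_i/(d_o+d_i))² = 0.234;  ∂f/∂d_i = (d_o/(d_o+d_i))² = 0.267
δf = √((∂f/∂d_o · δd_o)² + (∂f/∂d_i · δd_i)²) = √(0.315 + 0.684) = 0.999 cm
f = 22.7 cm, so δf/f = 0.999/22.7 = 0.0440.

0.0440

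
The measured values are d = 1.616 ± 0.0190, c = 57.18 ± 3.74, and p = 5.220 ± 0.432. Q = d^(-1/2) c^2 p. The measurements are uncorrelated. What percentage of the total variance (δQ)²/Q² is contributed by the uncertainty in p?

28.5%

(δQ/Q)² = (−½·δd/d)² + (2·δc/c)² + (1·δp/p)²
  d term: (-0.5×0.0118)² = 3.46e-05
  c term: (2×0.0654)² = 0.0171
  p term: (1×0.0828)² = 0.00685
Total = 0.0240. Share from p = 0.00685/0.0240 = 0.285.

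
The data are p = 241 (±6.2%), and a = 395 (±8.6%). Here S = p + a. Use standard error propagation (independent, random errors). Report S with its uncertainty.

Each term contributes (cᵢ δxᵢ)² to (δS)²:
  (δp)² = 223;  (δa)² = 1150
δS = √(1380) = 37.1
S = 636.

636 ± 37.1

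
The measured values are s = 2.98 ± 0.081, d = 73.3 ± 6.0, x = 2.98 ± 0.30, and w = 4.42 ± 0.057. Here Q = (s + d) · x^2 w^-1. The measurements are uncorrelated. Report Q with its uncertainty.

153 ± 33.2

Let u = s + d = 76.3. δu = √(δs² + δd²) = √(0.00656 + 36.0) = 6.00, so δu/u = 0.0787.
Q is then a monomial in u, x, w:
δQ/Q = √((δu/u)² + (2·δx/x)² + (-1·δw/w)²) = √(0.00619 + 0.0405 + 0.000166) = 0.217
Q = 153, so δQ = 0.217 × 153 = 33.2.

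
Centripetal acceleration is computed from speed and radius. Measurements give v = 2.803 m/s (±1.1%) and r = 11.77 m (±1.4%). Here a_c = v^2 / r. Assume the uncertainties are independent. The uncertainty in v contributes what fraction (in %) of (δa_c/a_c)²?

(δa_c/a_c)² = (2·δv/v)² + (-1·δr/r)²
  v term: (2×0.0110)² = 0.000484
  r term: (-1×0.0140)² = 0.000196
Total = 0.000680. Share from v = 0.000484/0.000680 = 0.712.

71.2%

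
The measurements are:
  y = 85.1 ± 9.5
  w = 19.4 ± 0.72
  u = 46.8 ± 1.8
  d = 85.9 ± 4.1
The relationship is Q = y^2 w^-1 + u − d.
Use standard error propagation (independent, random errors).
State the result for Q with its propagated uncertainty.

334 ± 84.6

Let p = y^2·w^-1 = 373. δp/p = √((2·δy/y)² + (-1·δw/w)²) = √(0.0498 + 0.00138) = 0.226, so δp = 84.5.
Q = p + u − d: δQ = √(δp² + δu² + δd²) = √(7140 + 3.24 + 16.8) = 84.6
Q = 334.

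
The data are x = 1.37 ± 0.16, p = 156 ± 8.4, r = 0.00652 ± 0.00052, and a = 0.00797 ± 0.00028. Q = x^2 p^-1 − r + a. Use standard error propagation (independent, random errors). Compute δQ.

Let w = x^2·p^-1 = 0.0120. δw/w = √((2·δx/x)² + (-1·δp/p)²) = √(0.0546 + 0.00290) = 0.240, so δw = 0.00288.
Q = w − r + a: δQ = √(δw² + δr² + δa²) = √(8.32e-06 + 2.7e-07 + 7.84e-08) = 0.00294

0.00294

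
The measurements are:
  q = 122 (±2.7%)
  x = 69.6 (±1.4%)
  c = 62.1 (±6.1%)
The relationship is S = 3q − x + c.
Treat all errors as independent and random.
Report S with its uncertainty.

Each term contributes (cᵢ δxᵢ)² to (δS)²:
  (3·δq)² = 97.7;  (δx)² = 0.949;  (δc)² = 14.3
δS = √(113) = 10.6
S = 358.

358 ± 10.6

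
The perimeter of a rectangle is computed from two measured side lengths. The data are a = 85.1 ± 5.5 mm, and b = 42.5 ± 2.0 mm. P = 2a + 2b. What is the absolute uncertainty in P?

11.7 mm

For a sum/difference, combine absolute errors in quadrature:
  (2·δa)² = 121;  (2·δb)² = 16.0
δP = √(137) = 11.7 mm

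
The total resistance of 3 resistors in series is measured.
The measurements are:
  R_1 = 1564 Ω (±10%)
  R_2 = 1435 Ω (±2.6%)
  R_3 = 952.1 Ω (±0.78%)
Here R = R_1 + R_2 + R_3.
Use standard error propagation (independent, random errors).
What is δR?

161 Ω

Sums and differences: (δR)² = Σ (cᵢ δxᵢ)².
  (δR_1)² = 24500;  (δR_2)² = 1390;  (δR_3)² = 55.2
δR = √(25900) = 161 Ω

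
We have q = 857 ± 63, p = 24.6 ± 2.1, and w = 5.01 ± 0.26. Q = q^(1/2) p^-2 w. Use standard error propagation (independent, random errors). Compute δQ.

0.0442

Each factor contributes (exponent × relative error)² to (δQ/Q)²:
  (½·δq/q)² = (0.5×0.0735)² = 0.00135;  (-2·δp/p)² = (-2×0.0854)² = 0.0291;  (1·δw/w)² = (1×0.0519)² = 0.00269
δQ/Q = √(0.0332) = 0.182
Q = 0.242, so δQ = 0.182 × 0.242 = 0.0442.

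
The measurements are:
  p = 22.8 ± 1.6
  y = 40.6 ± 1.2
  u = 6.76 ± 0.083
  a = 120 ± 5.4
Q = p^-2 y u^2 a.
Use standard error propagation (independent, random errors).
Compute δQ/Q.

0.152

Q is a product of powers, so relative uncertainties combine in quadrature:
  (-2·δp/p)² = (-2×0.0702)² = 0.0197;  (1·δy/y)² = (1×0.0296)² = 0.000874;  (2·δu/u)² = (2×0.0123)² = 0.000603;  (1·δa/a)² = (1×0.0450)² = 0.00203
δQ/Q = √(0.0232) = 0.152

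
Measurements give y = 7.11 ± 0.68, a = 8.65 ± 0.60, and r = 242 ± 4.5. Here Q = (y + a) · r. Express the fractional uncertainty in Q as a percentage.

6.05%

Let u = y + a = 15.8. δu = √(δy² + δa²) = √(0.462 + 0.360) = 0.907, so δu/u = 0.0575.
Q is then a monomial in u, r:
δQ/Q = √((δu/u)² + (1·δr/r)²) = √(0.00331 + 0.000346) = 0.0605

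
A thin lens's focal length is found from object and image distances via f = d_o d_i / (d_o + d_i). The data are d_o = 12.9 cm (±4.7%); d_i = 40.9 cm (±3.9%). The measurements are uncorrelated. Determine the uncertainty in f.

0.362 cm

∂f/∂d_o = (d_i/(d_o+d_i))² = 0.578;  ∂f/∂d_i = (d_o/(d_o+d_i))² = 0.0575
δf = √((∂f/∂d_o · δd_o)² + (∂f/∂d_i · δd_i)²) = √(0.123 + 0.00841) = 0.362 cm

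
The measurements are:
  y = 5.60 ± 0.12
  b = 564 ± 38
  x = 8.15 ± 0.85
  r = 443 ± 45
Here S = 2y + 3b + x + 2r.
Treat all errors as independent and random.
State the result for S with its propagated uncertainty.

For a sum/difference, combine absolute errors in quadrature:
  (2·δy)² = 0.0576;  (3·δb)² = 13000;  (δx)² = 0.722;  (2·δr)² = 8100
δS = √(21100) = 145
S = 2600.

2600 ± 145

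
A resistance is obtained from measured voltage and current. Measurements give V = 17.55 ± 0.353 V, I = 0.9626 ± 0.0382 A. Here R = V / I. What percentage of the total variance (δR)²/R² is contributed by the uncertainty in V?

(δR/R)² = (1·δV/V)² + (-1·δI/I)²
  V term: (1×0.0201)² = 0.000405
  I term: (-1×0.0397)² = 0.00157
Total = 0.00198. Share from V = 0.000405/0.00198 = 0.204.

20.4%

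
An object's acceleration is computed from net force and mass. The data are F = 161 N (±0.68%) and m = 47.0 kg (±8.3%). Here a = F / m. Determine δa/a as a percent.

Since a is a product/quotient, work with relative uncertainties:
  (1·δF/F)² = (1×0.00680)² = 4.62e-05;  (-1·δm/m)² = (-1×0.0830)² = 0.00689
δa/a = √(0.00694) = 0.0833

8.33%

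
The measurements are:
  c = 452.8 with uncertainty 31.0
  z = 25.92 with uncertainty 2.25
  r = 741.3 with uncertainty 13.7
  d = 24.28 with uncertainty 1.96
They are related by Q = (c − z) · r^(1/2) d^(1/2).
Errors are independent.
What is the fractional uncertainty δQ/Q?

Let u = c − z = 426.9. δu = √(δc² + δz²) = √(961 + 5.06) = 31.1, so δu/u = 0.0728.
Q is then a monomial in u, r, d:
δQ/Q = √((δu/u)² + (½·δr/r)² + (½·δd/d)²) = √(0.00530 + 8.54e-05 + 0.00163) = 0.0838

0.0838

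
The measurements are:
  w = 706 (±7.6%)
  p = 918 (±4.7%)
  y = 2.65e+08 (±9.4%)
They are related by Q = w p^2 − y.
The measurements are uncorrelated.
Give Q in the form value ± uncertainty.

(3.30 ± 0.761) × 10^8

Let h = w·p^2 = 5.95e+08. δh/h = √((1·δw/w)² + (2·δp/p)²) = √(0.00578 + 0.00884) = 0.121, so δh = 7.19e+07.
Q = h − y: δQ = √(δh² + δy²) = √(5.17e+15 + 6.21e+14) = 7.61e+07
Q = 3.3e+08.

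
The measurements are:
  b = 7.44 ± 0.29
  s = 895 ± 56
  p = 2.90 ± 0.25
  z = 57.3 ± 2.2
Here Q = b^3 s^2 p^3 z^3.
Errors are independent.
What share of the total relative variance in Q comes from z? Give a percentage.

(δQ/Q)² = (3·δb/b)² + (2·δs/s)² + (3·δp/p)² + (3·δz/z)²
  b term: (3×0.0390)² = 0.0137
  s term: (2×0.0626)² = 0.0157
  p term: (3×0.0862)² = 0.0669
  z term: (3×0.0384)² = 0.0133
Total = 0.109. Share from z = 0.0133/0.109 = 0.121.

12.1%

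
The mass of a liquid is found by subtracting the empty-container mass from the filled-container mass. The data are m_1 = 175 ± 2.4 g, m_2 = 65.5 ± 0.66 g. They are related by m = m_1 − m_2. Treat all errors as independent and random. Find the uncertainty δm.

2.49 g

m is a linear combination, so absolute uncertainties add in quadrature:
  (δm_1)² = 5.76;  (δm_2)² = 0.436
δm = √(6.20) = 2.49 g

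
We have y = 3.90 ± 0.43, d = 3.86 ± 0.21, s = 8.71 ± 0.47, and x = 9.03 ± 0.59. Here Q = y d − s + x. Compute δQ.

Let p = y·d = 15.1. δp/p = √((1·δy/y)² + (1·δd/d)²) = √(0.0122 + 0.00296) = 0.123, so δp = 1.85.
Q = p − s + x: δQ = √(δp² + δs² + δx²) = √(3.43 + 0.221 + 0.348) = 2.00

2.00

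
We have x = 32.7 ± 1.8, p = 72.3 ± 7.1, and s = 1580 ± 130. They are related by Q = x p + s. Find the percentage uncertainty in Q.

Let w = x·p = 2360. δw/w = √((1·δx/x)² + (1·δp/p)²) = √(0.00303 + 0.00964) = 0.113, so δw = 266.
Q = w + s: δQ = √(δw² + δs²) = √(70800 + 16900) = 296
Q = 3940, so δQ/Q = 296/3940 = 0.0751.

7.51%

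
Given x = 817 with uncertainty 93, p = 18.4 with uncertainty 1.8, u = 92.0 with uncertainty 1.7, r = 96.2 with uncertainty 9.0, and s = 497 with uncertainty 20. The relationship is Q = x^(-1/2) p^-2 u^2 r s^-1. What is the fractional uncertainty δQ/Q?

0.231

For a monomial Q ∝ x^(-1/2), p^-2, u^2, r, s^-1, fractional errors add in quadrature:
  (−½·δx/x)² = (-0.5×0.114)² = 0.00324;  (-2·δp/p)² = (-2×0.0978)² = 0.0383;  (2·δu/u)² = (2×0.0185)² = 0.00137;  (1·δr/r)² = (1×0.0936)² = 0.00875;  (-1·δs/s)² = (-1×0.0402)² = 0.00162
δQ/Q = √(0.0533) = 0.231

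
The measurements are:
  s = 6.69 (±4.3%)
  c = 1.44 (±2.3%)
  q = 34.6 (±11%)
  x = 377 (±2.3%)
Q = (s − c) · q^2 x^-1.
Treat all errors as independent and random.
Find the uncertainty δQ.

Let u = s − c = 5.25. δu = √(δs² + δc²) = √(0.0828 + 0.00110) = 0.290, so δu/u = 0.0552.
Q is then a monomial in u, q, x:
δQ/Q = √((δu/u)² + (2·δq/q)² + (-1·δx/x)²) = √(0.00304 + 0.0484 + 0.000529) = 0.228
Q = 16.7, so δQ = 0.228 × 16.7 = 3.80.

3.80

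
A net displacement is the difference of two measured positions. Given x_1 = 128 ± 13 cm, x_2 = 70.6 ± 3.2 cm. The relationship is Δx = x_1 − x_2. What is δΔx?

13.4 cm

For a sum/difference, combine absolute errors in quadrature:
  (δx_1)² = 169;  (δx_2)² = 10.2
δΔx = √(179) = 13.4 cm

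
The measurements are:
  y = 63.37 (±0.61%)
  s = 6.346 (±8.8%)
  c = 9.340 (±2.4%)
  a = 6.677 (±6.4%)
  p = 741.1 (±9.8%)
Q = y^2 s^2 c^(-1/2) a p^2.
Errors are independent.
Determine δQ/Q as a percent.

Relative error in a monomial: (δQ/Q)² = Σ (nᵢ · δxᵢ/xᵢ)².
  (2·δy/y)² = (2×0.00610)² = 0.000149;  (2·δs/s)² = (2×0.0880)² = 0.0310;  (−½·δc/c)² = (-0.5×0.0240)² = 0.000144;  (1·δa/a)² = (1×0.0640)² = 0.00410;  (2·δp/p)² = (2×0.0980)² = 0.0384
δQ/Q = √(0.0738) = 0.272

27.2%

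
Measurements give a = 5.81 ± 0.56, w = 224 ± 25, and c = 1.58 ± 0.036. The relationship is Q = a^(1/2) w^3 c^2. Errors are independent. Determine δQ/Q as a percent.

For a monomial Q ∝ a^(1/2), w^3, c^2, fractional errors add in quadrature:
  (½·δa/a)² = (0.5×0.0964)² = 0.00232;  (3·δw/w)² = (3×0.112)² = 0.112;  (2·δc/c)² = (2×0.0228)² = 0.00208
δQ/Q = √(0.117) = 0.341

34.1%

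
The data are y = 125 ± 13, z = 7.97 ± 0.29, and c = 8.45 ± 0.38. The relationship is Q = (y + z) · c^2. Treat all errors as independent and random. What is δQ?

1260

Let u = y + z = 133. δu = √(δy² + δz²) = √(169 + 0.0841) = 13.0, so δu/u = 0.0978.
Q is then a monomial in u, c:
δQ/Q = √((δu/u)² + (2·δc/c)²) = √(0.00956 + 0.00809) = 0.133
Q = 9490, so δQ = 0.133 × 9490 = 1260.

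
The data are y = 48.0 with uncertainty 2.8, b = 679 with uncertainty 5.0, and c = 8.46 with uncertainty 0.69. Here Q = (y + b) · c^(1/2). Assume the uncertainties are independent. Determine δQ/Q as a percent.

Let u = y + b = 727. δu = √(δy² + δb²) = √(7.84 + 25.0) = 5.73, so δu/u = 0.00788.
Q is then a monomial in u, c:
δQ/Q = √((δu/u)² + (½·δc/c)²) = √(6.21e-05 + 0.00166) = 0.0415

4.15%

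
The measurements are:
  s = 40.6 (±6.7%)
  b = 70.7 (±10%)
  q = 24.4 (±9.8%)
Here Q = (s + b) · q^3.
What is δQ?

4.88e+05

Let u = s + b = 111. δu = √(δs² + δb²) = √(7.40 + 50.0) = 7.58, so δu/u = 0.0681.
Q is then a monomial in u, q:
δQ/Q = √((δu/u)² + (3·δq/q)²) = √(0.00463 + 0.0864) = 0.302
Q = 1.62e+06, so δQ = 0.302 × 1.62e+06 = 4.88e+05.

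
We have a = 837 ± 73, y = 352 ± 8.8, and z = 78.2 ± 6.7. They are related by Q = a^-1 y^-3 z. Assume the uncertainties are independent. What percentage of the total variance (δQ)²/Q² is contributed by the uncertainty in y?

27.3%

(δQ/Q)² = (-1·δa/a)² + (-3·δy/y)² + (1·δz/z)²
  a term: (-1×0.0872)² = 0.00761
  y term: (-3×0.0250)² = 0.00563
  z term: (1×0.0857)² = 0.00734
Total = 0.0206. Share from y = 0.00563/0.0206 = 0.273.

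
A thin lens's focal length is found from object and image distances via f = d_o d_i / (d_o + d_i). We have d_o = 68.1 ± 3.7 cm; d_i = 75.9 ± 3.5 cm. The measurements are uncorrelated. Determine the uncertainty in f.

1.29 cm

∂f/∂d_o = (d_i/(d_o+d_i))² = 0.278;  ∂f/∂d_i = (d_o/(d_o+d_i))² = 0.224
δf = √((∂f/∂d_o · δd_o)² + (∂f/∂d_i · δd_i)²) = √(1.06 + 0.613) = 1.29 cm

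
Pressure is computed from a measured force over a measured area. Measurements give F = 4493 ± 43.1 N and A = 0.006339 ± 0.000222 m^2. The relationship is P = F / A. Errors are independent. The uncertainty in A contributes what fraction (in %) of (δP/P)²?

93.0%

(δP/P)² = (1·δF/F)² + (-1·δA/A)²
  F term: (1×0.00959)² = 9.2e-05
  A term: (-1×0.0350)² = 0.00123
Total = 0.00132. Share from A = 0.00123/0.00132 = 0.930.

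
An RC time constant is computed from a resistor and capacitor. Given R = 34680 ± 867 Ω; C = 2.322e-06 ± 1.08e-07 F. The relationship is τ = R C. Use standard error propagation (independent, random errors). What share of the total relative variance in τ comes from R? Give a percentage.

(δτ/τ)² = (1·δR/R)² + (1·δC/C)²
  R term: (1×0.0250)² = 0.000625
  C term: (1×0.0465)² = 0.00216
Total = 0.00279. Share from R = 0.000625/0.00279 = 0.224.

22.4%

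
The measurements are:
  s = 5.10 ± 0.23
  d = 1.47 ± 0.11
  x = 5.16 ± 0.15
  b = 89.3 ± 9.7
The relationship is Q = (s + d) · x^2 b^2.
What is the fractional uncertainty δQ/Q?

Let u = s + d = 6.57. δu = √(δs² + δd²) = √(0.0529 + 0.0121) = 0.255, so δu/u = 0.0388.
Q is then a monomial in u, x, b:
δQ/Q = √((δu/u)² + (2·δx/x)² + (2·δb/b)²) = √(0.00151 + 0.00338 + 0.0472) = 0.228

0.228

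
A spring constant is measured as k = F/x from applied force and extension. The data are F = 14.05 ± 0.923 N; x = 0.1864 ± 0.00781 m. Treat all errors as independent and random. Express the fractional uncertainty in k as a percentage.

k is a product of powers, so relative uncertainties combine in quadrature:
  (1·δF/F)² = (1×0.0657)² = 0.00432;  (-1·δx/x)² = (-1×0.0419)² = 0.00176
δk/k = √(0.00607) = 0.0779

7.79%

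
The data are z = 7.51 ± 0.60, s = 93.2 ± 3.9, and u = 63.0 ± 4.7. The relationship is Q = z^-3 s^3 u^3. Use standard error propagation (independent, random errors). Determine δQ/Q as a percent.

35.1%

Products/powers → add relative errors in quadrature, weighted by exponent:
  (-3·δz/z)² = (-3×0.0799)² = 0.0574;  (3·δs/s)² = (3×0.0418)² = 0.0158;  (3·δu/u)² = (3×0.0746)² = 0.0501
δQ/Q = √(0.123) = 0.351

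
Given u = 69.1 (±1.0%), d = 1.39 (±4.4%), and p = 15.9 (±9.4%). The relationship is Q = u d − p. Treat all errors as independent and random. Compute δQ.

4.58

Let w = u·d = 96.0. δw/w = √((1·δu/u)² + (1·δd/d)²) = √(0.000100 + 0.00194) = 0.0451, so δw = 4.33.
Q = w − p: δQ = √(δw² + δp²) = √(18.8 + 2.23) = 4.58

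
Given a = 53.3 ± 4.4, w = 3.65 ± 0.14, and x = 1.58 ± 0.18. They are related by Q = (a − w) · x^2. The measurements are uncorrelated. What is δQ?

30.3

Let u = a − w = 49.6. δu = √(δa² + δw²) = √(19.4 + 0.0196) = 4.40, so δu/u = 0.0887.
Q is then a monomial in u, x:
δQ/Q = √((δu/u)² + (2·δx/x)²) = √(0.00786 + 0.0519) = 0.244
Q = 124, so δQ = 0.244 × 124 = 30.3.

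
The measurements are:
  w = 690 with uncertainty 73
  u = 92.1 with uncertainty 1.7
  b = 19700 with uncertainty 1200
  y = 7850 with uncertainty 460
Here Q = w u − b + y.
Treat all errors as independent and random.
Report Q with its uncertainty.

Let p = w·u = 63500. δp/p = √((1·δw/w)² + (1·δu/u)²) = √(0.0112 + 0.000341) = 0.107, so δp = 6820.
Q = p − b + y: δQ = √(δp² + δb² + δy²) = √(4.66e+07 + 1.44e+06 + 2.12e+05) = 6940
Q = 51700.

51700 ± 6940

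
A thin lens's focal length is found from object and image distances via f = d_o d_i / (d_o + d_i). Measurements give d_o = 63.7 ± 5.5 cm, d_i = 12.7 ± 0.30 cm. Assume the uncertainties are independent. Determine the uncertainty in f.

∂f/∂d_o = (d_i/(d_o+d_i))² = 0.0276;  ∂f/∂d_i = (d_o/(d_o+d_i))² = 0.695
δf = √((∂f/∂d_o · δd_o)² + (∂f/∂d_i · δd_i)²) = √(0.0231 + 0.0435) = 0.258 cm

0.258 cm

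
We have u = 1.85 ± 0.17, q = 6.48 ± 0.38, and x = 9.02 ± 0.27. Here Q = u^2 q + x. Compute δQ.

4.29

Let p = u^2·q = 22.2. δp/p = √((2·δu/u)² + (1·δq/q)²) = √(0.0338 + 0.00344) = 0.193, so δp = 4.28.
Q = p + x: δQ = √(δp² + δx²) = √(18.3 + 0.0729) = 4.29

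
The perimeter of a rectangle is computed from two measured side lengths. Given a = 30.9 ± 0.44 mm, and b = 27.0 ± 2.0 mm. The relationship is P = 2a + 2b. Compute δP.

For a sum/difference, combine absolute errors in quadrature:
  (2·δa)² = 0.774;  (2·δb)² = 16.0
δP = √(16.8) = 4.10 mm

4.10 mm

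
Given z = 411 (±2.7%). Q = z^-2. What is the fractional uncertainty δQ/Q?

Q ∝ z^-2, so δQ/Q = |-2| · δz/z = 2 × 0.0270 = 0.0540.

0.0540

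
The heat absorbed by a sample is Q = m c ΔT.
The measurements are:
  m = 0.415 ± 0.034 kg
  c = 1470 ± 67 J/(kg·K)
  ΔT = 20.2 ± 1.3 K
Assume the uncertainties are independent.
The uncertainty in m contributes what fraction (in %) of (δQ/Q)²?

51.9%

(δQ/Q)² = (1·δm/m)² + (1·δc/c)² + (1·δΔT/ΔT)²
  m term: (1×0.0819)² = 0.00671
  c term: (1×0.0456)² = 0.00208
  ΔT term: (1×0.0644)² = 0.00414
Total = 0.0129. Share from m = 0.00671/0.0129 = 0.519.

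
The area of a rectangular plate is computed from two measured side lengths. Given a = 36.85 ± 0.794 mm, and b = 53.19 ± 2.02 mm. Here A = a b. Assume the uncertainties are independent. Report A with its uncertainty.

Each factor contributes (exponent × relative error)² to (δA/A)²:
  (1·δa/a)² = (1×0.0215)² = 0.000464;  (1·δb/b)² = (1×0.0380)² = 0.00144
δA/A = √(0.00191) = 0.0437
A = 1960 mm^2, so δA = 0.0437 × 1960 = 85.6 mm^2.

1960 ± 85.6 mm^2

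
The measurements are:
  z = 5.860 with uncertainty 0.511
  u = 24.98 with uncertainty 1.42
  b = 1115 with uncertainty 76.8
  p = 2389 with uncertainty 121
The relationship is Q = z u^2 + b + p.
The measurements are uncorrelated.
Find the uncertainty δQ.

543

Let w = z·u^2 = 3657. δw/w = √((1·δz/z)² + (2·δu/u)²) = √(0.00760 + 0.0129) = 0.143, so δw = 524.
Q = w + b + p: δQ = √(δw² + δb² + δp²) = √(2.75e+05 + 5900 + 14600) = 543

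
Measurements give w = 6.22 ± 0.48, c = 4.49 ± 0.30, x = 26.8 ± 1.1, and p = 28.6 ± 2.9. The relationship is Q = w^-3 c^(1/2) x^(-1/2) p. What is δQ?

Since Q is a product/quotient, work with relative uncertainties:
  (-3·δw/w)² = (-3×0.0772)² = 0.0536;  (½·δc/c)² = (0.5×0.0668)² = 0.00112;  (−½·δx/x)² = (-0.5×0.0410)² = 0.000421;  (1·δp/p)² = (1×0.101)² = 0.0103
δQ/Q = √(0.0654) = 0.256
Q = 0.0486, so δQ = 0.256 × 0.0486 = 0.0124.

0.0124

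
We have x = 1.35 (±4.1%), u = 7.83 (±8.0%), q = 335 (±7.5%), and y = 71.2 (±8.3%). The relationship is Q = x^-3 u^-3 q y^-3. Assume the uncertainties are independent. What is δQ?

Since Q is a product/quotient, work with relative uncertainties:
  (-3·δx/x)² = (-3×0.0410)² = 0.0151;  (-3·δu/u)² = (-3×0.0800)² = 0.0576;  (1·δq/q)² = (1×0.0750)² = 0.00562;  (-3·δy/y)² = (-3×0.0830)² = 0.0620
δQ/Q = √(0.140) = 0.375
Q = 7.86e-07, so δQ = 0.375 × 7.86e-07 = 2.94e-07.

2.94e-07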